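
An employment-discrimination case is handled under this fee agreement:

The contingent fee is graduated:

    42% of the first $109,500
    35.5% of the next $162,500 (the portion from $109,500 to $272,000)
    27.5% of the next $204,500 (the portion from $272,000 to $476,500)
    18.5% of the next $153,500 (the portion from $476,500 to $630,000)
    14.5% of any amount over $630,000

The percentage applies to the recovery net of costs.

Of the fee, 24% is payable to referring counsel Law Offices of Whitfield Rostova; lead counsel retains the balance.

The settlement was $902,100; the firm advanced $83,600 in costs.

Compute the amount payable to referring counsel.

Fee base (net of costs): $902,100 − $83,600 = $818,500
First $109,500 at 42% = $45,990.00
Next $162,500 at 35.5% = $57,687.50
Next $204,500 at 27.5% = $56,237.50
Next $153,500 at 18.5% = $28,397.50
Remaining $188,500 at 14.5% = $27,332.50
Fee: $45,990.00 + $57,687.50 + $56,237.50 + $28,397.50 + $27,332.50 = $215,645.00
Referral share: 24% of $215,645.00 = $51,754.80; lead counsel retains $215,645.00 − $51,754.80 = $163,890.20.

$51,754.80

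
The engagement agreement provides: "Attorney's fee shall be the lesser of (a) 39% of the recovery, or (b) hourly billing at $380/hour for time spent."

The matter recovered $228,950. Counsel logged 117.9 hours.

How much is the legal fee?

$44,802.00

(a) 39% of $228,950 = $89,290.50
(b) 117.9 × $380 = $44,802.00
The lesser is (b): $44,802.00.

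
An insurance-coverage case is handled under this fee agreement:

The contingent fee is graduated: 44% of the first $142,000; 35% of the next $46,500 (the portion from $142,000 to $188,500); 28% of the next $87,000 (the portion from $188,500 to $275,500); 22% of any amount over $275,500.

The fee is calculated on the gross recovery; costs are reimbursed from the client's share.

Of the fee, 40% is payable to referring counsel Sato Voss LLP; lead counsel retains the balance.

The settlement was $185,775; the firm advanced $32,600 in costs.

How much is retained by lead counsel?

Fee base is the gross recovery, $185,775; costs are reimbursed separately.
First $142,000 at 44% = $62,480.00
Remaining $43,775 at 35% = $15,321.25
Fee: $62,480.00 + $15,321.25 = $77,801.25
Referral share: 40% of $77,801.25 = $31,120.50; lead counsel retains $77,801.25 − $31,120.50 = $46,680.75.

$46,680.75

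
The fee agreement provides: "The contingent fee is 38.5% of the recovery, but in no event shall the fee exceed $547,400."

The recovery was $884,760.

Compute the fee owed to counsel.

$340,632.60

38.5% of $884,760 = $340,632.60
That is under the $547,400 cap.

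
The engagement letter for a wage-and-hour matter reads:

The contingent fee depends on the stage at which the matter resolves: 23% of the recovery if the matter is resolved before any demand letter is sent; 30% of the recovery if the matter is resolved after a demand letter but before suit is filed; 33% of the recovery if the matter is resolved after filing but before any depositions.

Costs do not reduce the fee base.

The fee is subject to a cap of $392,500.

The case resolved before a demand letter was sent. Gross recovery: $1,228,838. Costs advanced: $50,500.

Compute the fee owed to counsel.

Fee base is the gross recovery, $1,228,838; costs are reimbursed separately.
The matter resolved before a demand letter was sent, so the 23% rate applies.
$1,228,838 × 23% = $282,632.74
$282,632.74 is under the $392,500 cap.

$282,632.74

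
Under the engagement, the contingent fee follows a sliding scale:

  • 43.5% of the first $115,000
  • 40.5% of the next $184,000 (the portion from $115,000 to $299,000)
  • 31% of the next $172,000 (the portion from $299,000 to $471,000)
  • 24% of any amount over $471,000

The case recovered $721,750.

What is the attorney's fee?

First $115,000 at 43.5% = $50,025.00
Next $184,000 at 40.5% = $74,520.00
Next $172,000 at 31% = $53,320.00
Remaining $250,750 at 24% = $60,180.00
Fee: $50,025.00 + $74,520.00 + $53,320.00 + $60,180.00 = $238,045.00

$238,045.00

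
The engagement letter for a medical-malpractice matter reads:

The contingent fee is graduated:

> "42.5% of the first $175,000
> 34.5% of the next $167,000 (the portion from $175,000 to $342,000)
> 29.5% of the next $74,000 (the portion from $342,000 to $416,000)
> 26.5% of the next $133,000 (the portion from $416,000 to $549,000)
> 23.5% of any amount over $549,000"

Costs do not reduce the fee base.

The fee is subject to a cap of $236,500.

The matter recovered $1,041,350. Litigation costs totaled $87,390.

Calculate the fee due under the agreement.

$236,500.00

Fee base is the gross recovery, $1,041,350; costs are reimbursed separately.
First $175,000 at 42.5% = $74,375.00
Next $167,000 at 34.5% = $57,615.00
Next $74,000 at 29.5% = $21,830.00
Next $133,000 at 26.5% = $35,245.00
Remaining $492,350 at 23.5% = $115,702.25
Fee: $74,375.00 + $57,615.00 + $21,830.00 + $35,245.00 + $115,702.25 = $304,767.25
$304,767.25 exceeds the $236,500 cap, so the fee is capped at $236,500.00.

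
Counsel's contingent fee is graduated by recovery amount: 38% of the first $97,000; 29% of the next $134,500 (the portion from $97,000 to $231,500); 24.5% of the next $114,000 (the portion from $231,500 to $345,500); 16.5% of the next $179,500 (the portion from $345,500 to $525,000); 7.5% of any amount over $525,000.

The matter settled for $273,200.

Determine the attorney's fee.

$86,081.50

First $97,000 at 38% = $36,860.00
Next $134,500 at 29% = $39,005.00
Remaining $41,700 at 24.5% = $10,216.50
Fee: $36,860.00 + $39,005.00 + $10,216.50 = $86,081.50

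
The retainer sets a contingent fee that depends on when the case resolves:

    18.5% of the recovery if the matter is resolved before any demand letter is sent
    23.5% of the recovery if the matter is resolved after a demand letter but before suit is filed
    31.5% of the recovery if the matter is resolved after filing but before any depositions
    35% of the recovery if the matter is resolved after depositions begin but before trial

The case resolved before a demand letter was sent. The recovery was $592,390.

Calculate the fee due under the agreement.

$109,592.15

The matter resolved before a demand letter was sent, so the 18.5% rate applies.
$592,390 × 18.5% = $109,592.15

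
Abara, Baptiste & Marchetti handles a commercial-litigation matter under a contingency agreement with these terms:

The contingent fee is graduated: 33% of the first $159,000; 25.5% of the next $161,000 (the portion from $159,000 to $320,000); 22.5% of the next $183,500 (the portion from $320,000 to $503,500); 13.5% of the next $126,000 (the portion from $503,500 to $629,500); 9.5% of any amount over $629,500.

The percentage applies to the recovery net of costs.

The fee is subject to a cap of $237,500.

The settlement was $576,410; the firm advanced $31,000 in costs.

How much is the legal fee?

Fee base (net of costs): $576,410 − $31,000 = $545,410
First $159,000 at 33% = $52,470.00
Next $161,000 at 25.5% = $41,055.00
Next $183,500 at 22.5% = $41,287.50
Remaining $41,910 at 13.5% = $5,657.85
Fee: $52,470.00 + $41,055.00 + $41,287.50 + $5,657.85 = $140,470.35
$140,470.35 is under the $237,500 cap.

$140,470.35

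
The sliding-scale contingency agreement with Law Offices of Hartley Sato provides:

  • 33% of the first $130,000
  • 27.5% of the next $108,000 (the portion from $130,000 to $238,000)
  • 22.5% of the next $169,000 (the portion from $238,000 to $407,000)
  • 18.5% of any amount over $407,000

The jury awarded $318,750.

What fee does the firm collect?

$90,768.75

First $130,000 at 33% = $42,900.00
Next $108,000 at 27.5% = $29,700.00
Remaining $80,750 at 22.5% = $18,168.75
Fee: $42,900.00 + $29,700.00 + $18,168.75 = $90,768.75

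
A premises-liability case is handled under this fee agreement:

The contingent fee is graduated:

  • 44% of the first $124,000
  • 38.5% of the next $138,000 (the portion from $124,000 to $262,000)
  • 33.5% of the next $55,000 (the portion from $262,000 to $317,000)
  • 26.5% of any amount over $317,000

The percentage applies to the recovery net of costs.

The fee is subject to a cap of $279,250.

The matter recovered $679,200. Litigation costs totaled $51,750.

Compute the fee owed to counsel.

$208,384.25

Fee base (net of costs): $679,200 − $51,750 = $627,450
First $124,000 at 44% = $54,560.00
Next $138,000 at 38.5% = $53,130.00
Next $55,000 at 33.5% = $18,425.00
Remaining $310,450 at 26.5% = $82,269.25
Fee: $54,560.00 + $53,130.00 + $18,425.00 + $82,269.25 = $208,384.25
$208,384.25 is under the $279,250 cap.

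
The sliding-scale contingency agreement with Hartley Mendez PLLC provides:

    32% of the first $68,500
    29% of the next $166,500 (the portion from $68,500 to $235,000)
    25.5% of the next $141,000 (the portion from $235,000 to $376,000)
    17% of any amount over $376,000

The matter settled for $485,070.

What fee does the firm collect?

First $68,500 at 32% = $21,920.00
Next $166,500 at 29% = $48,285.00
Next $141,000 at 25.5% = $35,955.00
Remaining $109,070 at 17% = $18,541.90
Fee: $21,920.00 + $48,285.00 + $35,955.00 + $18,541.90 = $124,701.90

$124,701.90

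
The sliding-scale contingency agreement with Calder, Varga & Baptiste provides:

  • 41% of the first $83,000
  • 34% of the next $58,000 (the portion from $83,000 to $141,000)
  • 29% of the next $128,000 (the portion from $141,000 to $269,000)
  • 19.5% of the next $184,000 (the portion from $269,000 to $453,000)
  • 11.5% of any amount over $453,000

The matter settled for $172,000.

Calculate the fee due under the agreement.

$62,740.00

First $83,000 at 41% = $34,030.00
Next $58,000 at 34% = $19,720.00
Remaining $31,000 at 29% = $8,990.00
Fee: $34,030.00 + $19,720.00 + $8,990.00 = $62,740.00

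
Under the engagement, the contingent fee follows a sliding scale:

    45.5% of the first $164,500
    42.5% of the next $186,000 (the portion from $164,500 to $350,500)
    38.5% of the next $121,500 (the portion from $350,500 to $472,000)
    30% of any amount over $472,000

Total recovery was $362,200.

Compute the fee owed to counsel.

First $164,500 at 45.5% = $74,847.50
Next $186,000 at 42.5% = $79,050.00
Remaining $11,700 at 38.5% = $4,504.50
Fee: $74,847.50 + $79,050.00 + $4,504.50 = $158,402.00

$158,402.00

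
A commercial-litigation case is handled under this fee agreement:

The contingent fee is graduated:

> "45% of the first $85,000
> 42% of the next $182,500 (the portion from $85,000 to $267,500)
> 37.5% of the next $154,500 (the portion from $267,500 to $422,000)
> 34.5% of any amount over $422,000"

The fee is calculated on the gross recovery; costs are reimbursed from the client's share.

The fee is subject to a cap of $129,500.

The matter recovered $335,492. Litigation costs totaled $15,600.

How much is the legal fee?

$129,500.00

Fee base is the gross recovery, $335,492; costs are reimbursed separately.
First $85,000 at 45% = $38,250.00
Next $182,500 at 42% = $76,650.00
Remaining $67,992 at 37.5% = $25,497.00
Fee: $38,250.00 + $76,650.00 + $25,497.00 = $140,397.00
$140,397.00 exceeds the $129,500 cap, so the fee is capped at $129,500.00.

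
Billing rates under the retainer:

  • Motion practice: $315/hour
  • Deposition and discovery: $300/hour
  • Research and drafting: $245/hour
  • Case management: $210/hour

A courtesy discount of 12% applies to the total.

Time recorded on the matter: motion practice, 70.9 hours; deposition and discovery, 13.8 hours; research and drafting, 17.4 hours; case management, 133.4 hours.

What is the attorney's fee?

Motion practice: 70.9 × $315 = $22,333.50
Deposition and discovery: 13.8 × $300 = $4,140.00
Research and drafting: 17.4 × $245 = $4,263.00
Case management: 133.4 × $210 = $28,014.00
Subtotal: $58,750.50
Less 12% discount: −$7,050.06
Total: $58,750.50 − $7,050.06 = $51,700.44

$51,700.44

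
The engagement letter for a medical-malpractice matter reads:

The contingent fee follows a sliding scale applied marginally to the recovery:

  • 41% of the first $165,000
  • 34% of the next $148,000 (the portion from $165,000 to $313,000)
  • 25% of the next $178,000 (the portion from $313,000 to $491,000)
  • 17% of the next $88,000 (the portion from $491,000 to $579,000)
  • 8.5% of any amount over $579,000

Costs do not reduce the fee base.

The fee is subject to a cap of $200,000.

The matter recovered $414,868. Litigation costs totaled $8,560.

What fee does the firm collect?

Fee base is the gross recovery, $414,868; costs are reimbursed separately.
First $165,000 at 41% = $67,650.00
Next $148,000 at 34% = $50,320.00
Remaining $101,868 at 25% = $25,467.00
Fee: $67,650.00 + $50,320.00 + $25,467.00 = $143,437.00
$143,437.00 is under the $200,000 cap.

$143,437.00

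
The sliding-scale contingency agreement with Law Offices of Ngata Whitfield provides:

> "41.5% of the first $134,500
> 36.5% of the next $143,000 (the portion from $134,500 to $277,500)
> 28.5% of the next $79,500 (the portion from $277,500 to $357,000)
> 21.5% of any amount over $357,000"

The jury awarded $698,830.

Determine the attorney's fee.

$204,163.45

First $134,500 at 41.5% = $55,817.50
Next $143,000 at 36.5% = $52,195.00
Next $79,500 at 28.5% = $22,657.50
Remaining $341,830 at 21.5% = $73,493.45
Fee: $55,817.50 + $52,195.00 + $22,657.50 + $73,493.45 = $204,163.45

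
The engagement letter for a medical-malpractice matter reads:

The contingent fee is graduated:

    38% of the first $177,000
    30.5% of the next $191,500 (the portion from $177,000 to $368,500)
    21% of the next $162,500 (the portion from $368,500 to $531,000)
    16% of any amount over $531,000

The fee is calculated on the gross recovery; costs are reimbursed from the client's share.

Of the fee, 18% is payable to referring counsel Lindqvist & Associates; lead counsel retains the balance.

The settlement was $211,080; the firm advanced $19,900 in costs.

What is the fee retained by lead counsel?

$63,676.61

Fee base is the gross recovery, $211,080; costs are reimbursed separately.
First $177,000 at 38% = $67,260.00
Remaining $34,080 at 30.5% = $10,394.40
Fee: $67,260.00 + $10,394.40 = $77,654.40
Referral share: 18% of $77,654.40 = $13,977.79; lead counsel retains $77,654.40 − $13,977.79 = $63,676.61.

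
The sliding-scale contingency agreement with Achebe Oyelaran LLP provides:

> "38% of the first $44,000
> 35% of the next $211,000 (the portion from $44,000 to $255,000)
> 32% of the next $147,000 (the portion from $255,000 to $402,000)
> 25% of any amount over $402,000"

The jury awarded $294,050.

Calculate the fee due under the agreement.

First $44,000 at 38% = $16,720.00
Next $211,000 at 35% = $73,850.00
Remaining $39,050 at 32% = $12,496.00
Fee: $16,720.00 + $73,850.00 + $12,496.00 = $103,066.00

$103,066.00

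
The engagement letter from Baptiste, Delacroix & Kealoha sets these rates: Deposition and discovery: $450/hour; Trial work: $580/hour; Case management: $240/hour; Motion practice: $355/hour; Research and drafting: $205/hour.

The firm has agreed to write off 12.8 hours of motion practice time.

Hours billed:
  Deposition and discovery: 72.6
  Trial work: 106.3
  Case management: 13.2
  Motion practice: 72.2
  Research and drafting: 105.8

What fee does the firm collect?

Deposition and discovery: 72.6 × $450 = $32,670.00
Trial work: 106.3 × $580 = $61,654.00
Case management: 13.2 × $240 = $3,168.00
Motion practice: 72.2 × $355 = $25,631.00
Research and drafting: 105.8 × $205 = $21,689.00
Subtotal: $144,812.00
Write-off: 12.8 × $355 = $4,544.00
Total: $144,812.00 − $4,544.00 = $140,268.00

$140,268.00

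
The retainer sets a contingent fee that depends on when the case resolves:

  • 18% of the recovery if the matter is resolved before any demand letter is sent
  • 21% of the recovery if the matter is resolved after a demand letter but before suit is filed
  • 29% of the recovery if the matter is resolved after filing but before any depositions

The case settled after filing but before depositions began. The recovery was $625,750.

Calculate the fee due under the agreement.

$181,467.50

The matter settled after filing but before depositions began, so the 29% rate applies.
$625,750 × 29% = $181,467.50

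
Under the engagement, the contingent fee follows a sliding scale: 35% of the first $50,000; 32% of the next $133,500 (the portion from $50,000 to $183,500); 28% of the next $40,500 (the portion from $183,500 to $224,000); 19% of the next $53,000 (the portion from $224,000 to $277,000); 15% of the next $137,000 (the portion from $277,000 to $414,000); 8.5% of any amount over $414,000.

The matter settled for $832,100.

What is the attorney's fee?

$137,718.50

First $50,000 at 35% = $17,500.00
Next $133,500 at 32% = $42,720.00
Next $40,500 at 28% = $11,340.00
Next $53,000 at 19% = $10,070.00
Next $137,000 at 15% = $20,550.00
Remaining $418,100 at 8.5% = $35,538.50
Fee: $17,500.00 + $42,720.00 + $11,340.00 + $10,070.00 + $20,550.00 + $35,538.50 = $137,718.50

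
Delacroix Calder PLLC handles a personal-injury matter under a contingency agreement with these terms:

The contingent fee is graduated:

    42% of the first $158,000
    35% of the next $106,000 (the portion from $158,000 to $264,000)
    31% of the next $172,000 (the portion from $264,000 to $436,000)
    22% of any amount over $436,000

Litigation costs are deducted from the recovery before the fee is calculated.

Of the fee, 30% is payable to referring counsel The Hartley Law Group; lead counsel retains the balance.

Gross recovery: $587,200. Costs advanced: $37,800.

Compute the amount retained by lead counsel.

$127,209.60

Fee base (net of costs): $587,200 − $37,800 = $549,400
First $158,000 at 42% = $66,360.00
Next $106,000 at 35% = $37,100.00
Next $172,000 at 31% = $53,320.00
Remaining $113,400 at 22% = $24,948.00
Fee: $66,360.00 + $37,100.00 + $53,320.00 + $24,948.00 = $181,728.00
Referral share: 30% of $181,728.00 = $54,518.40; lead counsel retains $181,728.00 − $54,518.40 = $127,209.60.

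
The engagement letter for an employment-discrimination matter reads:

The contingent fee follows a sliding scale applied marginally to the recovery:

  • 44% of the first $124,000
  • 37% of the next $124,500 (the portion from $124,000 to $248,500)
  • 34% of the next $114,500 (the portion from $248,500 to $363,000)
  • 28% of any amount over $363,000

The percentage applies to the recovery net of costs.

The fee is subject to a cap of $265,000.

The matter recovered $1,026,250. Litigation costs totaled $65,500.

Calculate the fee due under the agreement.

$265,000.00

Fee base (net of costs): $1,026,250 − $65,500 = $960,750
First $124,000 at 44% = $54,560.00
Next $124,500 at 37% = $46,065.00
Next $114,500 at 34% = $38,930.00
Remaining $597,750 at 28% = $167,370.00
Fee: $54,560.00 + $46,065.00 + $38,930.00 + $167,370.00 = $306,925.00
$306,925.00 exceeds the $265,000 cap, so the fee is capped at $265,000.00.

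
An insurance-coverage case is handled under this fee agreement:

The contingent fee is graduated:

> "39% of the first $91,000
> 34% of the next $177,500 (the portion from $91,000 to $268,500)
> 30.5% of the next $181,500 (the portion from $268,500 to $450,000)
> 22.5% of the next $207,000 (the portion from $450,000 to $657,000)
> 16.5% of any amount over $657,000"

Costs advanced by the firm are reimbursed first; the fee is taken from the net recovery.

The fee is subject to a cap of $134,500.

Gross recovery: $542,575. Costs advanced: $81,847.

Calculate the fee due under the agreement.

Fee base (net of costs): $542,575 − $81,847 = $460,728
First $91,000 at 39% = $35,490.00
Next $177,500 at 34% = $60,350.00
Next $181,500 at 30.5% = $55,357.50
Remaining $10,728 at 22.5% = $2,413.80
Fee: $35,490.00 + $60,350.00 + $55,357.50 + $2,413.80 = $153,611.30
$153,611.30 exceeds the $134,500 cap, so the fee is capped at $134,500.00.

$134,500.00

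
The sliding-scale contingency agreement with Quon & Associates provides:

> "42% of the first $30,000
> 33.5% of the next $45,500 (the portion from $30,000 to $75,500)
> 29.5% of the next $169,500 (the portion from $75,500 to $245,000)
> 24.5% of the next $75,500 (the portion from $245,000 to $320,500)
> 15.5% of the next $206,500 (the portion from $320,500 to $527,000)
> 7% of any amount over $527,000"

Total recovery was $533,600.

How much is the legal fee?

$128,812.00

First $30,000 at 42% = $12,600.00
Next $45,500 at 33.5% = $15,242.50
Next $169,500 at 29.5% = $50,002.50
Next $75,500 at 24.5% = $18,497.50
Next $206,500 at 15.5% = $32,007.50
Remaining $6,600 at 7% = $462.00
Fee: $12,600.00 + $15,242.50 + $50,002.50 + $18,497.50 + $32,007.50 + $462.00 = $128,812.00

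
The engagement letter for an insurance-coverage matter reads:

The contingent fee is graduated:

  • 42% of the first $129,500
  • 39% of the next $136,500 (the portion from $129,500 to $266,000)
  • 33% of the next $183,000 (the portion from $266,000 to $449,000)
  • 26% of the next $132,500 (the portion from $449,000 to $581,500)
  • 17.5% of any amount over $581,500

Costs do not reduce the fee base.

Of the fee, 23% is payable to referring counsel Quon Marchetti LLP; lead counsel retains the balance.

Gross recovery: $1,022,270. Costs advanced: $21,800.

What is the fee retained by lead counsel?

$215,291.81

Fee base is the gross recovery, $1,022,270; costs are reimbursed separately.
First $129,500 at 42% = $54,390.00
Next $136,500 at 39% = $53,235.00
Next $183,000 at 33% = $60,390.00
Next $132,500 at 26% = $34,450.00
Remaining $440,770 at 17.5% = $77,134.75
Fee: $54,390.00 + $53,235.00 + $60,390.00 + $34,450.00 + $77,134.75 = $279,599.75
Referral share: 23% of $279,599.75 = $64,307.94; lead counsel retains $279,599.75 − $64,307.94 = $215,291.81.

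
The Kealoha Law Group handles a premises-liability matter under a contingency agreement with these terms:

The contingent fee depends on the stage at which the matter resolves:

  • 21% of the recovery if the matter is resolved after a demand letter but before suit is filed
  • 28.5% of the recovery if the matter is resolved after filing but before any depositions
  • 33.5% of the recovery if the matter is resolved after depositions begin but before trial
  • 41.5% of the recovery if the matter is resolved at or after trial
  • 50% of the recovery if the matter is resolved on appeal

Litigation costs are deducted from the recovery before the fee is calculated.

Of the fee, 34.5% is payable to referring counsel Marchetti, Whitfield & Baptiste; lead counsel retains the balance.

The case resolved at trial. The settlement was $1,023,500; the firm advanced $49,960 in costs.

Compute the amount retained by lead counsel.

Fee base (net of costs): $1,023,500 − $49,960 = $973,540
The matter resolved at trial, so the 41.5% rate applies.
$973,540 × 41.5% = $404,019.10
Referral share: 34.5% of $404,019.10 = $139,386.59; lead counsel retains $404,019.10 − $139,386.59 = $264,632.51.

$264,632.51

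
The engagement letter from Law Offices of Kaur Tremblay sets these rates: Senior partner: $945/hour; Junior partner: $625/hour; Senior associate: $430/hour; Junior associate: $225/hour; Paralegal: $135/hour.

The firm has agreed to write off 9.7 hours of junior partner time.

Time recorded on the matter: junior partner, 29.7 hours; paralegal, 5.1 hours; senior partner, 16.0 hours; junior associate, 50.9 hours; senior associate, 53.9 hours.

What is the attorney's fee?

$62,938.00

Senior partner: 16.0 × $945 = $15,120.00
Junior partner: 29.7 × $625 = $18,562.50
Senior associate: 53.9 × $430 = $23,177.00
Junior associate: 50.9 × $225 = $11,452.50
Paralegal: 5.1 × $135 = $688.50
Subtotal: $69,000.50
Write-off: 9.7 × $625 = $6,062.50
Total: $69,000.50 − $6,062.50 = $62,938.00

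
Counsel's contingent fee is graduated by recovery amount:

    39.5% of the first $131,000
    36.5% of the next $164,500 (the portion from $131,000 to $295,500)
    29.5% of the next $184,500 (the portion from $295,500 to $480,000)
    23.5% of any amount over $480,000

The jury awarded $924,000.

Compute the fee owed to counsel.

$270,555.00

First $131,000 at 39.5% = $51,745.00
Next $164,500 at 36.5% = $60,042.50
Next $184,500 at 29.5% = $54,427.50
Remaining $444,000 at 23.5% = $104,340.00
Fee: $51,745.00 + $60,042.50 + $54,427.50 + $104,340.00 = $270,555.00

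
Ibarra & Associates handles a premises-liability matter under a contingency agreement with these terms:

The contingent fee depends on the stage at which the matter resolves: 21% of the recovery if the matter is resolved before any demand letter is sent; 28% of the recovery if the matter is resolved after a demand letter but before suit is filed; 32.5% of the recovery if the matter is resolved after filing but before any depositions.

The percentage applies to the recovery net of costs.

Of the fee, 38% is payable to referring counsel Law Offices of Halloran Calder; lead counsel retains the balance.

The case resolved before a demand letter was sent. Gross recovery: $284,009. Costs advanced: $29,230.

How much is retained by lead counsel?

Fee base (net of costs): $284,009 − $29,230 = $254,779
The matter resolved before a demand letter was sent, so the 21% rate applies.
$254,779 × 21% = $53,503.59
Referral share: 38% of $53,503.59 = $20,331.36; lead counsel retains $53,503.59 − $20,331.36 = $33,172.23.

$33,172.23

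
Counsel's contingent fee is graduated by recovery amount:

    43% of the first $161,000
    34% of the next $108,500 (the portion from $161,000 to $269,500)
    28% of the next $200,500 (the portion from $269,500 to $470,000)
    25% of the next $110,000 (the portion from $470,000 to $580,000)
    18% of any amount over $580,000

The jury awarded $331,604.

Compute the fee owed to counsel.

$123,509.12

First $161,000 at 43% = $69,230.00
Next $108,500 at 34% = $36,890.00
Remaining $62,104 at 28% = $17,389.12
Fee: $69,230.00 + $36,890.00 + $17,389.12 = $123,509.12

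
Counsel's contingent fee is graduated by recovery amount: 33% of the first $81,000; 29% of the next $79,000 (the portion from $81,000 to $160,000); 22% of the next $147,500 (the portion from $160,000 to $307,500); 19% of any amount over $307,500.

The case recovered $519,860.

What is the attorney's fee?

$122,438.40

First $81,000 at 33% = $26,730.00
Next $79,000 at 29% = $22,910.00
Next $147,500 at 22% = $32,450.00
Remaining $212,360 at 19% = $40,348.40
Fee: $26,730.00 + $22,910.00 + $32,450.00 + $40,348.40 = $122,438.40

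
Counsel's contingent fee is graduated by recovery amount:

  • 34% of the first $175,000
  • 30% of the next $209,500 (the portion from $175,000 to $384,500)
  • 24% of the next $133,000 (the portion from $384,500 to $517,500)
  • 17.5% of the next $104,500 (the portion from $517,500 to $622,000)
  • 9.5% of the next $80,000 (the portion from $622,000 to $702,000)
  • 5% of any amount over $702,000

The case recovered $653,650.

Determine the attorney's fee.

$175,564.25

First $175,000 at 34% = $59,500.00
Next $209,500 at 30% = $62,850.00
Next $133,000 at 24% = $31,920.00
Next $104,500 at 17.5% = $18,287.50
Remaining $31,650 at 9.5% = $3,006.75
Fee: $59,500.00 + $62,850.00 + $31,920.00 + $18,287.50 + $3,006.75 = $175,564.25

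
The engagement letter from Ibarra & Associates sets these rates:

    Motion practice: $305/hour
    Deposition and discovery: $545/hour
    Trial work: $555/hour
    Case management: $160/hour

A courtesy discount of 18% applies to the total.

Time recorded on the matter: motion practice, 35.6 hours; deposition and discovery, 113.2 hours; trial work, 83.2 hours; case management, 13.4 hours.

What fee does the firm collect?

$99,115.04

Motion practice: 35.6 × $305 = $10,858.00
Deposition and discovery: 113.2 × $545 = $61,694.00
Trial work: 83.2 × $555 = $46,176.00
Case management: 13.4 × $160 = $2,144.00
Subtotal: $120,872.00
Less 18% discount: −$21,756.96
Total: $120,872.00 − $21,756.96 = $99,115.04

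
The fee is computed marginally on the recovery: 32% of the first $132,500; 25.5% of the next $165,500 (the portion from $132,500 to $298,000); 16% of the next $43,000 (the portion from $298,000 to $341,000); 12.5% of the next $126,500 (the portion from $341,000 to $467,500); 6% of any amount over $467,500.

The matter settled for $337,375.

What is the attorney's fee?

$90,902.50

First $132,500 at 32% = $42,400.00
Next $165,500 at 25.5% = $42,202.50
Remaining $39,375 at 16% = $6,300.00
Fee: $42,400.00 + $42,202.50 + $6,300.00 = $90,902.50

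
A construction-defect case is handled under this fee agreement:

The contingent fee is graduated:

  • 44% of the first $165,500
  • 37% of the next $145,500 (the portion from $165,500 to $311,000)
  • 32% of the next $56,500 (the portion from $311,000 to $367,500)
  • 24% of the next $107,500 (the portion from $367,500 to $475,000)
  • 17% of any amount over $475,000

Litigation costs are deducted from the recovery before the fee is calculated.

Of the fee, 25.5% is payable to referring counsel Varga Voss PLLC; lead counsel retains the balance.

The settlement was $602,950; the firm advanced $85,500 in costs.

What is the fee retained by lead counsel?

$132,424.87

Fee base (net of costs): $602,950 − $85,500 = $517,450
First $165,500 at 44% = $72,820.00
Next $145,500 at 37% = $53,835.00
Next $56,500 at 32% = $18,080.00
Next $107,500 at 24% = $25,800.00
Remaining $42,450 at 17% = $7,216.50
Fee: $72,820.00 + $53,835.00 + $18,080.00 + $25,800.00 + $7,216.50 = $177,751.50
Referral share: 25.5% of $177,751.50 = $45,326.63; lead counsel retains $177,751.50 − $45,326.63 = $132,424.87.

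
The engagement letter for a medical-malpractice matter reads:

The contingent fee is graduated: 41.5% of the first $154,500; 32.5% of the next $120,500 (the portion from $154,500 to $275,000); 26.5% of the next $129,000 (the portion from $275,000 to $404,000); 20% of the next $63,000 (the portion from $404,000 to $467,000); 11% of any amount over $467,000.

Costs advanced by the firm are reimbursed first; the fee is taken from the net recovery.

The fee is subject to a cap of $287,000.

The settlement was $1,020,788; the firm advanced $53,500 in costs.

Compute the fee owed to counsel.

$205,096.68

Fee base (net of costs): $1,020,788 − $53,500 = $967,288
First $154,500 at 41.5% = $64,117.50
Next $120,500 at 32.5% = $39,162.50
Next $129,000 at 26.5% = $34,185.00
Next $63,000 at 20% = $12,600.00
Remaining $500,288 at 11% = $55,031.68
Fee: $64,117.50 + $39,162.50 + $34,185.00 + $12,600.00 + $55,031.68 = $205,096.68
$205,096.68 is under the $287,000 cap.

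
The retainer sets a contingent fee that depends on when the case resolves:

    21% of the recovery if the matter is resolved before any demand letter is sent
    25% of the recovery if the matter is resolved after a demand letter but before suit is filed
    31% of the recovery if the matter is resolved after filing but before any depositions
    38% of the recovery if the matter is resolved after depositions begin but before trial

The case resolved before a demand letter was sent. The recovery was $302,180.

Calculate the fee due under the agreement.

The matter resolved before a demand letter was sent, so the 21% rate applies.
$302,180 × 21% = $63,457.80

$63,457.80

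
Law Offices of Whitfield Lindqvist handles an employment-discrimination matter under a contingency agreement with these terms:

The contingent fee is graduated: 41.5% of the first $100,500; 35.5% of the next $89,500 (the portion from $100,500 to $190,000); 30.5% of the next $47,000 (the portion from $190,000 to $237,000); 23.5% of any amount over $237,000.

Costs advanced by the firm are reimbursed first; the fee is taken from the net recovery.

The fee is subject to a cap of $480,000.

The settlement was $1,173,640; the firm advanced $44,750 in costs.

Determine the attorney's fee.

Fee base (net of costs): $1,173,640 − $44,750 = $1,128,890
First $100,500 at 41.5% = $41,707.50
Next $89,500 at 35.5% = $31,772.50
Next $47,000 at 30.5% = $14,335.00
Remaining $891,890 at 23.5% = $209,594.15
Fee: $41,707.50 + $31,772.50 + $14,335.00 + $209,594.15 = $297,409.15
$297,409.15 is under the $480,000 cap.

$297,409.15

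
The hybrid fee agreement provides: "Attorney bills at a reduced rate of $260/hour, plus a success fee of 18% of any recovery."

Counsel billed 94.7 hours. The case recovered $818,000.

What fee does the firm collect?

$171,862.00

Hourly: 94.7 × $260 = $24,622.00
Success fee: 18% of $818,000 = $147,240.00
Total: $24,622.00 + $147,240.00 = $171,862.00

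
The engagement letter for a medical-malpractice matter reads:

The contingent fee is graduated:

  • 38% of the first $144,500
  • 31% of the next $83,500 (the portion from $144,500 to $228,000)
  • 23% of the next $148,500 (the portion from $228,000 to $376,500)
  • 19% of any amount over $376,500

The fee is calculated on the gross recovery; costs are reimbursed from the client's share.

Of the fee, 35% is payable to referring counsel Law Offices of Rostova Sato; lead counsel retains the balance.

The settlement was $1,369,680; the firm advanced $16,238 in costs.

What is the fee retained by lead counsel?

Fee base is the gross recovery, $1,369,680; costs are reimbursed separately.
First $144,500 at 38% = $54,910.00
Next $83,500 at 31% = $25,885.00
Next $148,500 at 23% = $34,155.00
Remaining $993,180 at 19% = $188,704.20
Fee: $54,910.00 + $25,885.00 + $34,155.00 + $188,704.20 = $303,654.20
Referral share: 35% of $303,654.20 = $106,278.97; lead counsel retains $303,654.20 − $106,278.97 = $197,375.23.

$197,375.23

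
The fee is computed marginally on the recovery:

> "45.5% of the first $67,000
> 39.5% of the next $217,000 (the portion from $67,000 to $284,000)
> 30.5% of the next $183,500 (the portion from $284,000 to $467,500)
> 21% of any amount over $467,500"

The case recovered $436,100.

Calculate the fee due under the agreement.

$162,590.50

First $67,000 at 45.5% = $30,485.00
Next $217,000 at 39.5% = $85,715.00
Remaining $152,100 at 30.5% = $46,390.50
Fee: $30,485.00 + $85,715.00 + $46,390.50 = $162,590.50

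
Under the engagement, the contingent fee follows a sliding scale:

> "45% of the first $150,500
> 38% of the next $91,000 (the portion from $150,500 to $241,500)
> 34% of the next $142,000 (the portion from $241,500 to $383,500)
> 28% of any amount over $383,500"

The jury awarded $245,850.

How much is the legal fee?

$103,784.00

First $150,500 at 45% = $67,725.00
Next $91,000 at 38% = $34,580.00
Remaining $4,350 at 34% = $1,479.00
Fee: $67,725.00 + $34,580.00 + $1,479.00 = $103,784.00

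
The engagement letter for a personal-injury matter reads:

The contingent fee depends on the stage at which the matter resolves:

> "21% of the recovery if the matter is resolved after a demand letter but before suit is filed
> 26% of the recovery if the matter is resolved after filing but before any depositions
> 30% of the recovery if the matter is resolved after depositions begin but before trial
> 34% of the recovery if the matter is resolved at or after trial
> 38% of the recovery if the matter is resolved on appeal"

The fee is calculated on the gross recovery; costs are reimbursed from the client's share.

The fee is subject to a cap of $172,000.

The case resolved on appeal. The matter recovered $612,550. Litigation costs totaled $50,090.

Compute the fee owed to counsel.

$172,000.00

Fee base is the gross recovery, $612,550; costs are reimbursed separately.
The matter resolved on appeal, so the 38% rate applies.
$612,550 × 38% = $232,769.00
$232,769.00 exceeds the $172,000 cap, so the fee is capped at $172,000.00.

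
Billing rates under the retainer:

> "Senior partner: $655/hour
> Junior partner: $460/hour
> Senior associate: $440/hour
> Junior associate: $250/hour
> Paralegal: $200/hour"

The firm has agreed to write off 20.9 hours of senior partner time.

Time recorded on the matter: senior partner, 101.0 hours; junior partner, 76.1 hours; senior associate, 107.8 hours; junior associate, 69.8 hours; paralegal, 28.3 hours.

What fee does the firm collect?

Senior partner: 101.0 × $655 = $66,155.00
Junior partner: 76.1 × $460 = $35,006.00
Senior associate: 107.8 × $440 = $47,432.00
Junior associate: 69.8 × $250 = $17,450.00
Paralegal: 28.3 × $200 = $5,660.00
Subtotal: $171,703.00
Write-off: 20.9 × $655 = $13,689.50
Total: $171,703.00 − $13,689.50 = $158,013.50

$158,013.50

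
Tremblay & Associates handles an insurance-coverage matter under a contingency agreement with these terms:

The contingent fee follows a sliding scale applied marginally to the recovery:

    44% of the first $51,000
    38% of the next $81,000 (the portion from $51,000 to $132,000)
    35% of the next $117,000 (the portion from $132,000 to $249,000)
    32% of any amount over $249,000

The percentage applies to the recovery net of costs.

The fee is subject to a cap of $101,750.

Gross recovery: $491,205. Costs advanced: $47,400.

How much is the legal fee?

$101,750.00

Fee base (net of costs): $491,205 − $47,400 = $443,805
First $51,000 at 44% = $22,440.00
Next $81,000 at 38% = $30,780.00
Next $117,000 at 35% = $40,950.00
Remaining $194,805 at 32% = $62,337.60
Fee: $22,440.00 + $30,780.00 + $40,950.00 + $62,337.60 = $156,507.60
$156,507.60 exceeds the $101,750 cap, so the fee is capped at $101,750.00.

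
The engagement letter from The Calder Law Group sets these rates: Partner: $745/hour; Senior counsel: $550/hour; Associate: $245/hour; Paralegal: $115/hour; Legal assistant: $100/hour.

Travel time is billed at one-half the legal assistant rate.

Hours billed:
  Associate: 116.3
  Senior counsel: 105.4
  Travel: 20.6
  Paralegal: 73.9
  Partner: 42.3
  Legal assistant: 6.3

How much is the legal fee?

$128,135.50

Partner: 42.3 × $745 = $31,513.50
Senior counsel: 105.4 × $550 = $57,970.00
Associate: 116.3 × $245 = $28,493.50
Paralegal: 73.9 × $115 = $8,498.50
Legal assistant: 6.3 × $100 = $630.00
Subtotal: $31,513.50 + $57,970.00 + $28,493.50 + $8,498.50 + $630.00 = $127,105.50
Travel: 20.6 × ($100 ÷ 2) = 20.6 × $50.00 = $1,030.00
Total: $127,105.50 + $1,030.00 = $128,135.50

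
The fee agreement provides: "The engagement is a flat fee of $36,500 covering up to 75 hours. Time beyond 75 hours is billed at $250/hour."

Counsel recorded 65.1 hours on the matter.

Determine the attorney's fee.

$36,500.00

65.1 hours is within the 75-hour scope; only the flat fee applies.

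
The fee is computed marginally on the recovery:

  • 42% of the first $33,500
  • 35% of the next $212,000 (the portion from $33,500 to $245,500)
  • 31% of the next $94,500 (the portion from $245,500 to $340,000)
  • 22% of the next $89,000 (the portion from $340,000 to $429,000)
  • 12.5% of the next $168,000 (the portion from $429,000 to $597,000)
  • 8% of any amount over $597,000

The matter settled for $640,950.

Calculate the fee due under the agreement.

First $33,500 at 42% = $14,070.00
Next $212,000 at 35% = $74,200.00
Next $94,500 at 31% = $29,295.00
Next $89,000 at 22% = $19,580.00
Next $168,000 at 12.5% = $21,000.00
Remaining $43,950 at 8% = $3,516.00
Fee: $14,070.00 + $74,200.00 + $29,295.00 + $19,580.00 + $21,000.00 + $3,516.00 = $161,661.00

$161,661.00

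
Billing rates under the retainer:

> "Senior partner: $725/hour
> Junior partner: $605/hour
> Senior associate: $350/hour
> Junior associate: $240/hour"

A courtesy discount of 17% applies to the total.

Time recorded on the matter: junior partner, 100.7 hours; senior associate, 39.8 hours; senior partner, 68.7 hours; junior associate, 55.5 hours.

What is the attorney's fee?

$114,524.23

Senior partner: 68.7 × $725 = $49,807.50
Junior partner: 100.7 × $605 = $60,923.50
Senior associate: 39.8 × $350 = $13,930.00
Junior associate: 55.5 × $240 = $13,320.00
Subtotal: $137,981.00
Less 17% discount: −$23,456.77
Total: $137,981.00 − $23,456.77 = $114,524.23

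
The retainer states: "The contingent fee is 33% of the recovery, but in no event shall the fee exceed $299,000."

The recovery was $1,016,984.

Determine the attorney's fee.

$299,000.00

33% of $1,016,984 = $335,604.72
That exceeds the $299,000 cap, so the fee is capped at $299,000.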